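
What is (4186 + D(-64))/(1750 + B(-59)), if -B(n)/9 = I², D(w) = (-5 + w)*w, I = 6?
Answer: 187/31 ≈ 6.0323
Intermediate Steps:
D(w) = w*(-5 + w)
B(n) = -324 (B(n) = -9*6² = -9*36 = -324)
(4186 + D(-64))/(1750 + B(-59)) = (4186 - 64*(-5 - 64))/(1750 - 324) = (4186 - 64*(-69))/1426 = (4186 + 4416)*(1/1426) = 8602*(1/1426) = 187/31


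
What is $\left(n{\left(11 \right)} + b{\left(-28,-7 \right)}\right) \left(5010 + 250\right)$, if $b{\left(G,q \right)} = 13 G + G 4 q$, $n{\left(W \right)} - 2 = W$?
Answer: $2277580$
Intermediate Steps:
$n{\left(W \right)} = 2 + W$
$b{\left(G,q \right)} = 13 G + 4 G q$
$\left(n{\left(11 \right)} + b{\left(-28,-7 \right)}\right) \left(5010 + 250\right) = \left(\left(2 + 11\right) - 28 \left(13 + 4 \left(-7\right)\right)\right) \left(5010 + 250\right) = \left(13 - 28 \left(13 - 28\right)\right) 5260 = \left(13 - -420\right) 5260 = \left(13 + 420\right) 5260 = 433 \cdot 5260 = 2277580$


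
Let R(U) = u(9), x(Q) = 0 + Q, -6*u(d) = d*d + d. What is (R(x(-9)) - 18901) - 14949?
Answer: -33865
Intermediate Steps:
u(d) = -d/6 - d²/6 (u(d) = -(d*d + d)/6 = -(d² + d)/6 = -(d + d²)/6 = -d/6 - d²/6)
x(Q) = Q
R(U) = -15 (R(U) = -⅙*9*(1 + 9) = -⅙*9*10 = -15)
(R(x(-9)) - 18901) - 14949 = (-15 - 18901) - 14949 = -18916 - 14949 = -33865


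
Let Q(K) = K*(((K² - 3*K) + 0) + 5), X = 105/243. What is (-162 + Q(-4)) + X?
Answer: -23779/81 ≈ -293.57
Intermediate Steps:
X = 35/81 (X = 105*(1/243) = 35/81 ≈ 0.43210)
Q(K) = K*(5 + K² - 3*K) (Q(K) = K*((K² - 3*K) + 5) = K*(5 + K² - 3*K))
(-162 + Q(-4)) + X = (-162 - 4*(5 + (-4)² - 3*(-4))) + 35/81 = (-162 - 4*(5 + 16 + 12)) + 35/81 = (-162 - 4*33) + 35/81 = (-162 - 132) + 35/81 = -294 + 35/81 = -23779/81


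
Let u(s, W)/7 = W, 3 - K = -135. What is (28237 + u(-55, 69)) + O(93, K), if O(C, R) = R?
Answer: 28858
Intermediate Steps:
K = 138 (K = 3 - 1*(-135) = 3 + 135 = 138)
u(s, W) = 7*W
(28237 + u(-55, 69)) + O(93, K) = (28237 + 7*69) + 138 = (28237 + 483) + 138 = 28720 + 138 = 28858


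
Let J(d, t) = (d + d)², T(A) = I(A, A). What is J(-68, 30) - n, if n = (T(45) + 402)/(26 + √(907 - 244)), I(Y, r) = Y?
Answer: 17602 + 447*√663/13 ≈ 18487.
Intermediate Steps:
T(A) = A
J(d, t) = 4*d² (J(d, t) = (2*d)² = 4*d²)
n = 447/(26 + √663) (n = (45 + 402)/(26 + √(907 - 244)) = 447/(26 + √663) ≈ 8.6379)
J(-68, 30) - n = 4*(-68)² - (894 - 447*√663/13) = 4*4624 + (-894 + 447*√663/13) = 18496 + (-894 + 447*√663/13) = 17602 + 447*√663/13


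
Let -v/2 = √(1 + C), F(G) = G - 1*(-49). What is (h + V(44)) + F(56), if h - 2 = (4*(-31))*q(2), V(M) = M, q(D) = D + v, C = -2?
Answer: -97 + 248*I ≈ -97.0 + 248.0*I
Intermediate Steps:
F(G) = 49 + G (F(G) = G + 49 = 49 + G)
v = -2*I (v = -2*√(1 - 2) = -2*I ≈ -2.0*I)
q(D) = D - 2*I
h = -246 + 248*I (h = 2 + (4*(-31))*(2 - 2*I) = 2 - 124*(2 - 2*I) = 2 + (-248 + 248*I) = -246 + 248*I ≈ -246.0 + 248.0*I)
(h + V(44)) + F(56) = ((-246 + 248*I) + 44) + (49 + 56) = (-202 + 248*I) + 105 = -97 + 248*I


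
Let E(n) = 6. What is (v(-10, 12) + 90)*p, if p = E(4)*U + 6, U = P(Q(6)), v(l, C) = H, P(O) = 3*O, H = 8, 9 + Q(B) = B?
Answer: -4704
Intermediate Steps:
Q(B) = -9 + B
v(l, C) = 8
U = -9 (U = 3*(-9 + 6) = 3*(-3) = -9)
p = -48 (p = 6*(-9) + 6 = -54 + 6 = -48)
(v(-10, 12) + 90)*p = (8 + 90)*(-48) = 98*(-48) = -4704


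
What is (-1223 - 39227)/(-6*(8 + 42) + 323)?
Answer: -40450/23 ≈ -1758.7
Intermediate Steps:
(-1223 - 39227)/(-6*(8 + 42) + 323) = -40450/(-6*50 + 323) = -40450/(-300 + 323) = -40450/23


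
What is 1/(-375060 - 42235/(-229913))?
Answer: -229913/86231127545 ≈ -2.6662e-6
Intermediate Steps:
1/(-375060 - 42235/(-229913)) = 1/(-375060 - 42235*(-1/229913)) = 1/(-375060 + 42235/229913) = 1/(-86231127545/229913) = -229913/86231127545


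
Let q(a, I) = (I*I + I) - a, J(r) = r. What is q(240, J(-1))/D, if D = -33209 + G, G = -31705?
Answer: 40/10819 ≈ 0.0036972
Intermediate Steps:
q(a, I) = I + I² - a (q(a, I) = (I² + I) - a = (I + I²) - a = I + I² - a)
D = -64914 (D = -33209 - 31705 = -64914)
q(240, J(-1))/D = (-1 + (-1)² - 1*240)/(-64914) = (-1 + 1 - 240)*(-1/64914) = -240*(-1/64914) = 40/10819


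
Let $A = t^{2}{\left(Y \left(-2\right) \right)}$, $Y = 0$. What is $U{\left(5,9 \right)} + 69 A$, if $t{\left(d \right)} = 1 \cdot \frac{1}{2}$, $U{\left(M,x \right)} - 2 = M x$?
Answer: $\frac{257}{4} \approx 64.25$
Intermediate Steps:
$U{\left(M,x \right)} = 2 + M x$
$t{\left(d \right)} = \frac{1}{2}$ ($t{\left(d \right)} = 1 \cdot \frac{1}{2} = \frac{1}{2}$)
$A = \frac{1}{4}$ ($A = \left(\frac{1}{2}\right)^{2} = \frac{1}{4} \approx 0.25$)
$U{\left(5,9 \right)} + 69 A = \left(2 + 5 \cdot 9\right) + 69 \cdot \frac{1}{4} = \left(2 + 45\right) + \frac{69}{4} = 47 + \frac{69}{4} = \frac{257}{4}$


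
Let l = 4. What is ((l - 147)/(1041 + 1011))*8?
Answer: -286/513 ≈ -0.55750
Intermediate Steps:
((l - 147)/(1041 + 1011))*8 = ((4 - 147)/(1041 + 1011))*8 = -143/2052*8 = -286/513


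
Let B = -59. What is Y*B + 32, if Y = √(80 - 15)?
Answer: 32 - 59*√65 ≈ -443.67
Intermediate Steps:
Y = √65 ≈ 8.0623
Y*B + 32 = √65*(-59) + 32 = -59*√65 + 32 = 32 - 59*√65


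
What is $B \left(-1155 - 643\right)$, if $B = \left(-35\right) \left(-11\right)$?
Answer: $-692230$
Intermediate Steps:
$B = 385$
$B \left(-1155 - 643\right) = 385 \left(-1155 - 643\right) = 385 \left(-1798\right) = -692230$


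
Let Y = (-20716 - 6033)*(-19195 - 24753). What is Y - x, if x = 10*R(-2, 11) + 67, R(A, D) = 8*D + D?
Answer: 1175563995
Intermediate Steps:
R(A, D) = 9*D
Y = 1175565052 (Y = -26749*(-43948) = 1175565052)
x = 1057 (x = 10*(9*11) + 67 = 10*99 + 67 = 990 + 67 = 1057)
Y - x = 1175565052 - 1*1057 = 1175565052 - 1057 = 1175563995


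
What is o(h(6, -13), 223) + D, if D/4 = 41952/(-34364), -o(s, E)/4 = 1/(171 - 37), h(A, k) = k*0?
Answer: -2827966/575597 ≈ -4.9131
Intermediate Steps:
h(A, k) = 0
o(s, E) = -2/67 (o(s, E) = -4/(171 - 37) = -4/134 = -4*1/134 = -2/67)
D = -41952/8591 (D = 4*(41952/(-34364)) = 4*(41952*(-1/34364)) = 4*(-10488/8591) = -41952/8591 ≈ -4.8832)
o(h(6, -13), 223) + D = -2/67 - 41952/8591 = -2827966/575597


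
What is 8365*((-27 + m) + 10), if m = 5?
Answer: -100380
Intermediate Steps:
8365*((-27 + m) + 10) = 8365*((-27 + 5) + 10) = 8365*(-22 + 10) = 8365*(-12) = -100380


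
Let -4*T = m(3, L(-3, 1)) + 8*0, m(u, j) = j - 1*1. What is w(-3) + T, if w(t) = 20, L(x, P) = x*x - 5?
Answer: 77/4 ≈ 19.250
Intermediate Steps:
L(x, P) = -5 + x² (L(x, P) = x² - 5 = -5 + x²)
m(u, j) = -1 + j (m(u, j) = j - 1 = -1 + j)
T = -¾ (T = -((-1 + (-5 + (-3)²)) + 8*0)/4 = -((-1 + (-5 + 9)) + 0)/4 = -((-1 + 4) + 0)/4 = -(3 + 0)/4 = -¼*3 = -¾ ≈ -0.75000)
w(-3) + T = 20 - ¾ = 77/4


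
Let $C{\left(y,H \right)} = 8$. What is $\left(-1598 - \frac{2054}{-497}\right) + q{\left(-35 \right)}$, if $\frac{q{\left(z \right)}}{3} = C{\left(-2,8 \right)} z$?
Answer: $- \frac{1209632}{497} \approx -2433.9$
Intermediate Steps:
$q{\left(z \right)} = 24 z$ ($q{\left(z \right)} = 3 \cdot 8 z = 24 z$)
$\left(-1598 - \frac{2054}{-497}\right) + q{\left(-35 \right)} = \left(-1598 - \frac{2054}{-497}\right) + 24 \left(-35\right) = \left(-1598 - - \frac{2054}{497}\right) - 840 = \left(-1598 + \frac{2054}{497}\right) - 840 = - \frac{792152}{497} - 840 = - \frac{1209632}{497}$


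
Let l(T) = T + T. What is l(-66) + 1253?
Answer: 1121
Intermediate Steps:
l(T) = 2*T
l(-66) + 1253 = 2*(-66) + 1253 = -132 + 1253 = 1121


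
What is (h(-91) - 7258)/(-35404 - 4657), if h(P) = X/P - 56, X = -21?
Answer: 95079/520793 ≈ 0.18257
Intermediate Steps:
h(P) = -56 - 21/P (h(P) = -21/P - 56 = -56 - 21/P)
(h(-91) - 7258)/(-35404 - 4657) = ((-56 - 21/(-91)) - 7258)/(-35404 - 4657) = ((-56 - 21*(-1/91)) - 7258)/(-40061) = ((-56 + 3/13) - 7258)*(-1/40061) = (-725/13 - 7258)*(-1/40061) = -95079/13*(-1/40061) = 95079/520793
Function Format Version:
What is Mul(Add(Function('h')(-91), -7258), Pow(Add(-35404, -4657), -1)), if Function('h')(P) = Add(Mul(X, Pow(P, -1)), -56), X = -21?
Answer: Rational(95079, 520793) ≈ 0.18257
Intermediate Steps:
Function('h')(P) = Add(-56, Mul(-21, Pow(P, -1))) (Function('h')(P) = Add(Mul(-21, Pow(P, -1)), -56) = Add(-56, Mul(-21, Pow(P, -1))))
Mul(Add(Function('h')(-91), -7258), Pow(Add(-35404, -4657), -1)) = Mul(Add(Add(-56, Mul(-21, Pow(-91, -1))), -7258), Pow(Add(-35404, -4657), -1)) = Mul(Add(Add(-56, Mul(-21, Rational(-1, 91))), -7258), Pow(-40061, -1)) = Mul(Add(Add(-56, Rational(3, 13)), -7258), Rational(-1, 40061)) = Mul(Add(Rational(-725, 13), -7258), Rational(-1, 40061)) = Mul(Rational(-95079, 13), Rational(-1, 40061)) = Rational(95079, 520793)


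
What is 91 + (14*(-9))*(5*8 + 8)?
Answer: -5957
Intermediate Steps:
91 + (14*(-9))*(5*8 + 8) = 91 - 126*(40 + 8) = 91 - 126*48 = 91 - 6048 = -5957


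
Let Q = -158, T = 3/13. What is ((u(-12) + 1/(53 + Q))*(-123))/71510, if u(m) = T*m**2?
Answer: -1859227/32537050 ≈ -0.057142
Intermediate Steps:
T = 3/13 (T = 3*(1/13) = 3/13 ≈ 0.23077)
u(m) = 3*m**2/13
((u(-12) + 1/(53 + Q))*(-123))/71510 = (((3/13)*(-12)**2 + 1/(53 - 158))*(-123))/71510 = (((3/13)*144 + 1/(-105))*(-123))*(1/71510) = ((432/13 - 1/105)*(-123))*(1/71510) = ((45347/1365)*(-123))*(1/71510) = -1859227/455*1/71510 = -1859227/32537050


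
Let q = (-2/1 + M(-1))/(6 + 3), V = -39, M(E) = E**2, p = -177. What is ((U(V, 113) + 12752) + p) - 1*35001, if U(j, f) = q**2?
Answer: -1816505/81 ≈ -22426.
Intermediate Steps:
q = -1/9 (q = (-2/1 + (-1)**2)/(6 + 3) = (-2*1 + 1)/9 = (-2 + 1)*(1/9) = -1*1/9 = -1/9 ≈ -0.11111)
U(j, f) = 1/81 (U(j, f) = (-1/9)**2 = 1/81)
((U(V, 113) + 12752) + p) - 1*35001 = ((1/81 + 12752) - 177) - 1*35001 = (1032913/81 - 177) - 35001 = 1018576/81 - 35001 = -1816505/81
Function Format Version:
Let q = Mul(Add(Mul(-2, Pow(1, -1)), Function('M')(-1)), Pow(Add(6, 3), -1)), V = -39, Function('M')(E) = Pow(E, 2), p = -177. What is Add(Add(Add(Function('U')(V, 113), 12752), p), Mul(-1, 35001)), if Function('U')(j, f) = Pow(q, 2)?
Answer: Rational(-1816505, 81) ≈ -22426.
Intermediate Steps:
q = Rational(-1, 9) (q = Mul(Add(Mul(-2, Pow(1, -1)), Pow(-1, 2)), Pow(Add(6, 3), -1)) = Mul(Add(Mul(-2, 1), 1), Pow(9, -1)) = Mul(Add(-2, 1), Rational(1, 9)) = Mul(-1, Rational(1, 9)) = Rational(-1, 9) ≈ -0.11111)
Function('U')(j, f) = Rational(1, 81) (Function('U')(j, f) = Pow(Rational(-1, 9), 2) = Rational(1, 81))
Add(Add(Add(Function('U')(V, 113), 12752), p), Mul(-1, 35001)) = Add(Add(Add(Rational(1, 81), 12752), -177), Mul(-1, 35001)) = Add(Add(Rational(1032913, 81), -177), -35001) = Add(Rational(1018576, 81), -35001) = Rational(-1816505, 81)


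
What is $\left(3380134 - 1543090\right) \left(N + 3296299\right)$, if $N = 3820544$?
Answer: $13073953732092$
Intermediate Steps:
$\left(3380134 - 1543090\right) \left(N + 3296299\right) = \left(3380134 - 1543090\right) \left(3820544 + 3296299\right) = 1837044 \cdot 7116843 = 13073953732092$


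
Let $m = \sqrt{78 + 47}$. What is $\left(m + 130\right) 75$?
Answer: $9750 + 375 \sqrt{5} \approx 10589.0$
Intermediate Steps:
$m = 5 \sqrt{5}$ ($m = \sqrt{125} = 5 \sqrt{5} \approx 11.18$)
$\left(m + 130\right) 75 = \left(5 \sqrt{5} + 130\right) 75 = \left(130 + 5 \sqrt{5}\right) 75 = 9750 + 375 \sqrt{5}$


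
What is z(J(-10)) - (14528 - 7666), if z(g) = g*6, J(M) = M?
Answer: -6922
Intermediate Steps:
z(g) = 6*g
z(J(-10)) - (14528 - 7666) = 6*(-10) - (14528 - 7666) = -60 - 1*6862 = -60 - 6862 = -6922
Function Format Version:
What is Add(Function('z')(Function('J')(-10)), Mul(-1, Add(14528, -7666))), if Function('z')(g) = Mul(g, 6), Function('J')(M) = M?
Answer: -6922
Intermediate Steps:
Function('z')(g) = Mul(6, g)
Add(Function('z')(Function('J')(-10)), Mul(-1, Add(14528, -7666))) = Add(Mul(6, -10), Mul(-1, Add(14528, -7666))) = Add(-60, Mul(-1, 6862)) = Add(-60, -6862) = -6922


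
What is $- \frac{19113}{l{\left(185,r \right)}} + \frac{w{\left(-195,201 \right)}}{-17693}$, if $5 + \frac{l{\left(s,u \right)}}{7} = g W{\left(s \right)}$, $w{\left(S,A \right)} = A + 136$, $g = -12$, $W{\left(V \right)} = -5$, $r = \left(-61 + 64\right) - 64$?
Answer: $- \frac{338296054}{6811805} \approx -49.663$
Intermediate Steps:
$r = -61$ ($r = 3 - 64 = -61$)
$w{\left(S,A \right)} = 136 + A$
$l{\left(s,u \right)} = 385$ ($l{\left(s,u \right)} = -35 + 7 \left(\left(-12\right) \left(-5\right)\right) = -35 + 7 \cdot 60 = -35 + 420 = 385$)
$- \frac{19113}{l{\left(185,r \right)}} + \frac{w{\left(-195,201 \right)}}{-17693} = - \frac{19113}{385} + \frac{136 + 201}{-17693} = \left(-19113\right) \frac{1}{385} + 337 \left(- \frac{1}{17693}\right) = - \frac{19113}{385} - \frac{337}{17693} = - \frac{338296054}{6811805}$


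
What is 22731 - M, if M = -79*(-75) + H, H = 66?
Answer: 16740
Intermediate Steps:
M = 5991 (M = -79*(-75) + 66 = 5925 + 66 = 5991)
22731 - M = 22731 - 1*5991 = 22731 - 5991 = 16740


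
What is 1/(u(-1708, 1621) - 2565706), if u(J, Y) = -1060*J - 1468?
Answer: -1/756694 ≈ -1.3215e-6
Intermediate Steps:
u(J, Y) = -1468 - 1060*J
1/(u(-1708, 1621) - 2565706) = 1/((-1468 - 1060*(-1708)) - 2565706) = 1/((-1468 + 1810480) - 2565706) = 1/(1809012 - 2565706) = 1/(-756694) = -1/756694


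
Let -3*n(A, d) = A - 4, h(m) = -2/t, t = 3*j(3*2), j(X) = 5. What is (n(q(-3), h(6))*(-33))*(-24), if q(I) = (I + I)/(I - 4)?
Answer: 5808/7 ≈ 829.71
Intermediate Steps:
t = 15 (t = 3*5 = 15)
q(I) = 2*I/(-4 + I) (q(I) = (2*I)/(-4 + I) = 2*I/(-4 + I))
h(m) = -2/15
n(A, d) = 4/3 - A/3 (n(A, d) = -(A - 4)/3 = -(-4 + A)/3 = 4/3 - A/3)
(n(q(-3), h(6))*(-33))*(-24) = ((4/3 - 2*(-3)/(3*(-4 - 3)))*(-33))*(-24) = ((4/3 - 2*(-3)/(3*(-7)))*(-33))*(-24) = ((4/3 - 2*(-3)*(-1)/(3*7))*(-33))*(-24) = ((4/3 - 1/3*6/7)*(-33))*(-24) = ((4/3 - 2/7)*(-33))*(-24) = ((22/21)*(-33))*(-24) = -242/7*(-24) = 5808/7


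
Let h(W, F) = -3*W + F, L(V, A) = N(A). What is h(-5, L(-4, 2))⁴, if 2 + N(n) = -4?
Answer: 6561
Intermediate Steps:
N(n) = -6 (N(n) = -2 - 4 = -6)
L(V, A) = -6
h(W, F) = F - 3*W
h(-5, L(-4, 2))⁴ = (-6 - 3*(-5))⁴ = (-6 + 15)⁴ = 9⁴ = 6561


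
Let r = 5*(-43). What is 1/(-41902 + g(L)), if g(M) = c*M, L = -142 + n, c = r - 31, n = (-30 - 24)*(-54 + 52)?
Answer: -1/33538 ≈ -2.9817e-5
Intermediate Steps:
r = -215
n = 108 (n = -54*(-2) = 108)
c = -246 (c = -215 - 31 = -246)
L = -34 (L = -142 + 108 = -34)
g(M) = -246*M
1/(-41902 + g(L)) = 1/(-41902 - 246*(-34)) = 1/(-41902 + 8364) = 1/(-33538) = -1/33538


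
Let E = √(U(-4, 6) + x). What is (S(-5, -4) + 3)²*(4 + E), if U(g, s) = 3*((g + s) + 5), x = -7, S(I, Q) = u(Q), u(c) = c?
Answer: 4 + √14 ≈ 7.7417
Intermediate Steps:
S(I, Q) = Q
U(g, s) = 15 + 3*g + 3*s (U(g, s) = 3*(5 + g + s) = 15 + 3*g + 3*s)
E = √14 (E = √((15 + 3*(-4) + 3*6) - 7) = √((15 - 12 + 18) - 7) = √(21 - 7) = √14 ≈ 3.7417)
(S(-5, -4) + 3)²*(4 + E) = (-4 + 3)²*(4 + √14) = (-1)²*(4 + √14) = 1*(4 + √14) = 4 + √14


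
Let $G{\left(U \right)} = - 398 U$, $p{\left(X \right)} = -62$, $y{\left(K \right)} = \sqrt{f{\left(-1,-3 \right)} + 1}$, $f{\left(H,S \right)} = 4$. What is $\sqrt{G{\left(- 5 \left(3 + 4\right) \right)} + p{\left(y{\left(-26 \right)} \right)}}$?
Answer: $2 \sqrt{3467} \approx 117.76$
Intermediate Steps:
$y{\left(K \right)} = \sqrt{5}$ ($y{\left(K \right)} = \sqrt{4 + 1} = \sqrt{5}$)
$\sqrt{G{\left(- 5 \left(3 + 4\right) \right)} + p{\left(y{\left(-26 \right)} \right)}} = \sqrt{- 398 \left(- 5 \left(3 + 4\right)\right) - 62} = \sqrt{- 398 \left(\left(-5\right) 7\right) - 62} = \sqrt{\left(-398\right) \left(-35\right) - 62} = \sqrt{13930 - 62} = \sqrt{13868} = 2 \sqrt{3467}$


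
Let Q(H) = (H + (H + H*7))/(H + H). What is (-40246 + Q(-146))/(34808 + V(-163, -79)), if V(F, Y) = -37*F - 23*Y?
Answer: -80483/85312 ≈ -0.94340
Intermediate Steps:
Q(H) = 9/2 (Q(H) = (H + (H + 7*H))/((2*H)) = (H + 8*H)*(1/(2*H)) = (9*H)*(1/(2*H)) = 9/2)
(-40246 + Q(-146))/(34808 + V(-163, -79)) = (-40246 + 9/2)/(34808 + (-37*(-163) - 23*(-79))) = -80483/(2*(34808 + (6031 + 1817))) = -80483/(2*(34808 + 7848)) = -80483/2/42656 = -80483/2*1/42656 = -80483/85312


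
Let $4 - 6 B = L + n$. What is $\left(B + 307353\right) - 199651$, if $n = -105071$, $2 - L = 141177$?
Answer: $\frac{446231}{3} \approx 1.4874 \cdot 10^{5}$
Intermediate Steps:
$L = -141175$ ($L = 2 - 141177 = -141175$)
$B = \frac{123125}{3}$ ($B = \frac{2}{3} - \frac{-141175 - 105071}{6} = \frac{2}{3} - -41041 = \frac{2}{3} + 41041 = \frac{123125}{3} \approx 41042.0$)
$\left(B + 307353\right) - 199651 = \left(\frac{123125}{3} + 307353\right) - 199651 = \frac{1045184}{3} - 199651 = \frac{446231}{3}$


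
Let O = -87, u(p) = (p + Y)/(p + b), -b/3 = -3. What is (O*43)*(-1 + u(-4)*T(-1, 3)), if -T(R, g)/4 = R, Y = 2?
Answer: 48633/5 ≈ 9726.6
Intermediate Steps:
T(R, g) = -4*R
b = 9 (b = -3*(-3) = 9)
u(p) = (2 + p)/(9 + p) (u(p) = (p + 2)/(p + 9) = (2 + p)/(9 + p))
(O*43)*(-1 + u(-4)*T(-1, 3)) = (-87*43)*(-1 + ((2 - 4)/(9 - 4))*(-4*(-1))) = -3741*(-1 + (-2/5)*4) = -3741*(-1 + ((⅕)*(-2))*4) = -3741*(-1 - ⅖*4) = -3741*(-1 - 8/5) = -3741*(-13/5) = 48633/5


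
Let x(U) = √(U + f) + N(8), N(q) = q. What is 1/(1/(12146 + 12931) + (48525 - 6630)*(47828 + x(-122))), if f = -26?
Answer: 1260283388242010457/2525720515877755989174252781 - 52691838290910*I*√37/2525720515877755989174252781 ≈ 4.9898e-10 - 1.269e-13*I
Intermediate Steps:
x(U) = 8 + √(-26 + U) (x(U) = √(U - 26) + 8 = √(-26 + U) + 8 = 8 + √(-26 + U))
1/(1/(12146 + 12931) + (48525 - 6630)*(47828 + x(-122))) = 1/(1/(12146 + 12931) + (48525 - 6630)*(47828 + (8 + √(-26 - 122)))) = 1/(1/25077 + 41895*(47828 + (8 + √(-148)))) = 1/(1/25077 + 41895*(47828 + (8 + 2*I*√37))) = 1/(1/25077 + 41895*(47836 + 2*I*√37)) = 1/(1/25077 + (2004089220 + 83790*I*√37)) = 1/(50256545369941/25077 + 83790*I*√37)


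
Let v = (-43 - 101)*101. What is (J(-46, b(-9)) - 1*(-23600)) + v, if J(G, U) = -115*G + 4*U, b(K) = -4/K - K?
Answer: 129454/9 ≈ 14384.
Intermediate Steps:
b(K) = -K - 4/K
v = -14544 (v = -144*101 = -14544)
(J(-46, b(-9)) - 1*(-23600)) + v = ((-115*(-46) + 4*(-1*(-9) - 4/(-9))) - 1*(-23600)) - 14544 = ((5290 + 4*(9 - 4*(-⅑))) + 23600) - 14544 = ((5290 + 4*(9 + 4/9)) + 23600) - 14544 = ((5290 + 4*(85/9)) + 23600) - 14544 = ((5290 + 340/9) + 23600) - 14544 = (47950/9 + 23600) - 14544 = 260350/9 - 14544 = 129454/9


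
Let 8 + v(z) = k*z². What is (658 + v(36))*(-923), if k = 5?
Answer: -6580990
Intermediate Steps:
v(z) = -8 + 5*z²
(658 + v(36))*(-923) = (658 + (-8 + 5*36²))*(-923) = (658 + (-8 + 5*1296))*(-923) = (658 + (-8 + 6480))*(-923) = (658 + 6472)*(-923) = 7130*(-923) = -6580990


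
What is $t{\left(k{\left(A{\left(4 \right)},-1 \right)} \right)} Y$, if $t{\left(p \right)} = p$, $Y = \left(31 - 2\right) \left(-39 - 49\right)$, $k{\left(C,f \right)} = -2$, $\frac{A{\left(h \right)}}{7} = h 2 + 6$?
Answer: $5104$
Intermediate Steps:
$A{\left(h \right)} = 42 + 14 h$ ($A{\left(h \right)} = 7 \left(h 2 + 6\right) = 7 \left(2 h + 6\right) = 7 \left(6 + 2 h\right) = 42 + 14 h$)
$Y = -2552$ ($Y = 29 \left(-88\right) = -2552$)
$t{\left(k{\left(A{\left(4 \right)},-1 \right)} \right)} Y = \left(-2\right) \left(-2552\right) = 5104$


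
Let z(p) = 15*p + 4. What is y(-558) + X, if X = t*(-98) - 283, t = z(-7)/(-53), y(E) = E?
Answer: -54471/53 ≈ -1027.8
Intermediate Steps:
z(p) = 4 + 15*p
t = 101/53 (t = (4 + 15*(-7))/(-53) = (4 - 105)*(-1/53) = -101*(-1/53) = 101/53 ≈ 1.9057)
X = -24897/53 (X = (101/53)*(-98) - 283 = -9898/53 - 283 = -24897/53 ≈ -469.75)
y(-558) + X = -558 - 24897/53 = -54471/53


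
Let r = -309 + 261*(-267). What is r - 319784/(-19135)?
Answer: -1339053676/19135 ≈ -69979.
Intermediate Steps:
r = -69996 (r = -309 - 69687 = -69996)
r - 319784/(-19135) = -69996 - 319784/(-19135) = -69996 - 319784*(-1)/19135 = -69996 - 1*(-319784/19135) = -69996 + 319784/19135 = -1339053676/19135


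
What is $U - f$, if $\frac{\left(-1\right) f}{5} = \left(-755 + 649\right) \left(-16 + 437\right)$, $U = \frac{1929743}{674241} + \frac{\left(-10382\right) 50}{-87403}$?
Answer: $- \frac{13148685330794461}{58930686123} \approx -2.2312 \cdot 10^{5}$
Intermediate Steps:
$U = \frac{518663830529}{58930686123}$ ($U = 1929743 \cdot \frac{1}{674241} - - \frac{519100}{87403} = \frac{1929743}{674241} + \frac{519100}{87403} = \frac{518663830529}{58930686123} \approx 8.8013$)
$f = 223130$ ($f = - 5 \left(-755 + 649\right) \left(-16 + 437\right) = - 5 \left(\left(-106\right) 421\right) = \left(-5\right) \left(-44626\right) = 223130$)
$U - f = \frac{518663830529}{58930686123} - 223130 = - \frac{13148685330794461}{58930686123}$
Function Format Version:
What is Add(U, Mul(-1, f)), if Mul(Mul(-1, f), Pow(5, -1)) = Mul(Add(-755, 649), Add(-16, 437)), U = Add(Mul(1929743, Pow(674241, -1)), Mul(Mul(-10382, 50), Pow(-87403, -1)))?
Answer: Rational(-13148685330794461, 58930686123) ≈ -2.2312e+5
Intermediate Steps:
U = Rational(518663830529, 58930686123) (U = Add(Mul(1929743, Rational(1, 674241)), Mul(-519100, Rational(-1, 87403))) = Add(Rational(1929743, 674241), Rational(519100, 87403)) = Rational(518663830529, 58930686123) ≈ 8.8013)
f = 223130 (f = Mul(-5, Mul(Add(-755, 649), Add(-16, 437))) = Mul(-5, Mul(-106, 421)) = Mul(-5, -44626) = 223130)
Add(U, Mul(-1, f)) = Add(Rational(518663830529, 58930686123), Mul(-1, 223130)) = Add(Rational(518663830529, 58930686123), -223130) = Rational(-13148685330794461, 58930686123)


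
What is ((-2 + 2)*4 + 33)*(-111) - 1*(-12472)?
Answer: 8809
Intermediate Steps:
((-2 + 2)*4 + 33)*(-111) - 1*(-12472) = (0*4 + 33)*(-111) + 12472 = (0 + 33)*(-111) + 12472 = 33*(-111) + 12472 = -3663 + 12472 = 8809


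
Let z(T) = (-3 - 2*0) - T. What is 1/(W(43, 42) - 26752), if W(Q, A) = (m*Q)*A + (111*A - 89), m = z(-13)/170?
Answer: -17/375237 ≈ -4.5305e-5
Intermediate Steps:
z(T) = -3 - T (z(T) = (-3 + 0) - T = -3 - T)
m = 1/17 (m = (-3 - 1*(-13))/170 = (-3 + 13)*(1/170) = 10*(1/170) = 1/17 ≈ 0.058824)
W(Q, A) = -89 + 111*A + A*Q/17 (W(Q, A) = (Q/17)*A + (111*A - 89) = A*Q/17 + (-89 + 111*A) = -89 + 111*A + A*Q/17)
1/(W(43, 42) - 26752) = 1/((-89 + 111*42 + (1/17)*42*43) - 26752) = 1/((-89 + 4662 + 1806/17) - 26752) = 1/(79547/17 - 26752) = 1/(-375237/17) = -17/375237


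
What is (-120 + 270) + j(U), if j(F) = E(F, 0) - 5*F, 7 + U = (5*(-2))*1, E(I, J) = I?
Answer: 218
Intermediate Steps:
U = -17 (U = -7 + (5*(-2))*1 = -7 - 10*1 = -7 - 10 = -17)
j(F) = -4*F (j(F) = F - 5*F = -4*F)
(-120 + 270) + j(U) = (-120 + 270) - 4*(-17) = 150 + 68 = 218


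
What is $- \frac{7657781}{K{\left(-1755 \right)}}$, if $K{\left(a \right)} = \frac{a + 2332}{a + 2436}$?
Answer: $- \frac{5214948861}{577} \approx -9.038 \cdot 10^{6}$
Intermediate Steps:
$K{\left(a \right)} = \frac{2332 + a}{2436 + a}$
$- \frac{7657781}{K{\left(-1755 \right)}} = - \frac{7657781}{\frac{1}{2436 - 1755} \left(2332 - 1755\right)} = - \frac{7657781}{\frac{1}{681} \cdot 577} = - \frac{7657781}{\frac{577}{681}} = \left(-7657781\right) \frac{681}{577} = - \frac{5214948861}{577}$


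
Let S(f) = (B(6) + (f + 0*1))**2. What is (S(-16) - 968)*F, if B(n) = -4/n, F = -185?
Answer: 1149220/9 ≈ 1.2769e+5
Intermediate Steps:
S(f) = (-2/3 + f)**2 (S(f) = (-4/6 + (f + 0*1))**2 = (-4*1/6 + (f + 0))**2 = (-2/3 + f)**2)
(S(-16) - 968)*F = ((-2 + 3*(-16))**2/9 - 968)*(-185) = ((-2 - 48)**2/9 - 968)*(-185) = ((1/9)*(-50)**2 - 968)*(-185) = ((1/9)*2500 - 968)*(-185) = (2500/9 - 968)*(-185) = -6212/9*(-185) = 1149220/9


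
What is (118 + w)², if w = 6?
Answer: 15376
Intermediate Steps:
(118 + w)² = (118 + 6)² = 124² = 15376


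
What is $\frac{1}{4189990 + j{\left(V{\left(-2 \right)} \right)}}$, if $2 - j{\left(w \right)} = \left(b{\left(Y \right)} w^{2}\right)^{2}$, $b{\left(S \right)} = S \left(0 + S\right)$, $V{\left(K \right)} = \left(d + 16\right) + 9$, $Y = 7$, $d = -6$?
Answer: $- \frac{1}{308710729} \approx -3.2393 \cdot 10^{-9}$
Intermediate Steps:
$V{\left(K \right)} = 19$ ($V{\left(K \right)} = \left(-6 + 16\right) + 9 = 10 + 9 = 19$)
$b{\left(S \right)} = S^{2}$ ($b{\left(S \right)} = S S = S^{2}$)
$j{\left(w \right)} = 2 - 2401 w^{4}$ ($j{\left(w \right)} = 2 - \left(7^{2} w^{2}\right)^{2} = 2 - \left(49 w^{2}\right)^{2} = 2 - 2401 w^{4}$)
$\frac{1}{4189990 + j{\left(V{\left(-2 \right)} \right)}} = \frac{1}{4189990 + \left(2 - 2401 \cdot 19^{4}\right)} = \frac{1}{4189990 + \left(2 - 312900721\right)} = \frac{1}{4189990 - 312900719} = \frac{1}{-308710729} = - \frac{1}{308710729}$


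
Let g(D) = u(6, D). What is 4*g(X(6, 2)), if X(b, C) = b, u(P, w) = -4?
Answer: -16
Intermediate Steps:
g(D) = -4
4*g(X(6, 2)) = 4*(-4) = -16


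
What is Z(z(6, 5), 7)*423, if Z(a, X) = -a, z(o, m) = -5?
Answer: 2115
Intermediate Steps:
Z(z(6, 5), 7)*423 = -1*(-5)*423 = 5*423 = 2115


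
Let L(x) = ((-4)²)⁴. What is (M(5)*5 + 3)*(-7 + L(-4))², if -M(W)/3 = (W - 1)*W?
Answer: -1275332802777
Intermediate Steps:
L(x) = 65536 (L(x) = 16⁴ = 65536)
M(W) = -3*W*(-1 + W) (M(W) = -3*(W - 1)*W = -3*(-1 + W)*W = -3*W*(-1 + W))
(M(5)*5 + 3)*(-7 + L(-4))² = ((3*5*(1 - 1*5))*5 + 3)*(-7 + 65536)² = ((3*5*(1 - 5))*5 + 3)*65529² = ((3*5*(-4))*5 + 3)*4294049841 = (-60*5 + 3)*4294049841 = (-300 + 3)*4294049841 = -297*4294049841 = -1275332802777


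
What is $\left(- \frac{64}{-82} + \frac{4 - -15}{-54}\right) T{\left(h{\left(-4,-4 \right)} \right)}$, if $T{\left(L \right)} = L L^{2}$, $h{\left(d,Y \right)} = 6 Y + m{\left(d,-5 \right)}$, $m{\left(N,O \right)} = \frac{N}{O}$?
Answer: $- \frac{740645152}{138375} \approx -5352.4$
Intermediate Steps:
$h{\left(d,Y \right)} = 6 Y - \frac{d}{5}$ ($h{\left(d,Y \right)} = 6 Y + \frac{d}{-5} = 6 Y + d \left(- \frac{1}{5}\right) = 6 Y - \frac{d}{5}$)
$T{\left(L \right)} = L^{3}$
$\left(- \frac{64}{-82} + \frac{4 - -15}{-54}\right) T{\left(h{\left(-4,-4 \right)} \right)} = \left(- \frac{64}{-82} + \frac{4 - -15}{-54}\right) \left(6 \left(-4\right) - - \frac{4}{5}\right)^{3} = \left(\left(-64\right) \left(- \frac{1}{82}\right) + \left(4 + 15\right) \left(- \frac{1}{54}\right)\right) \left(-24 + \frac{4}{5}\right)^{3} = \left(\frac{32}{41} + 19 \left(- \frac{1}{54}\right)\right) \left(- \frac{116}{5}\right)^{3} = \left(\frac{32}{41} - \frac{19}{54}\right) \left(- \frac{1560896}{125}\right) = \frac{949}{2214} \left(- \frac{1560896}{125}\right) = - \frac{740645152}{138375}$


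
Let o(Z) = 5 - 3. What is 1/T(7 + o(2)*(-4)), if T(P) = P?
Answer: -1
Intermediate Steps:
o(Z) = 2
1/T(7 + o(2)*(-4)) = 1/(7 + 2*(-4)) = 1/(7 - 8) = 1/(-1) = -1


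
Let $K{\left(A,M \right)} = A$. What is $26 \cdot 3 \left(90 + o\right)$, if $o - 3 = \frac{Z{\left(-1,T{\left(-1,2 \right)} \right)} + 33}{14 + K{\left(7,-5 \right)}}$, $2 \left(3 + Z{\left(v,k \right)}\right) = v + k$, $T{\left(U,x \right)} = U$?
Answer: $\frac{51532}{7} \approx 7361.7$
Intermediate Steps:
$Z{\left(v,k \right)} = -3 + \frac{k}{2} + \frac{v}{2}$ ($Z{\left(v,k \right)} = -3 + \frac{v + k}{2} = -3 + \frac{k + v}{2} = -3 + \left(\frac{k}{2} + \frac{v}{2}\right) = -3 + \frac{k}{2} + \frac{v}{2}$)
$o = \frac{92}{21}$ ($o = 3 + \frac{\left(-3 + \frac{1}{2} \left(-1\right) + \frac{1}{2} \left(-1\right)\right) + 33}{14 + 7} = 3 + \frac{\left(-3 - \frac{1}{2} - \frac{1}{2}\right) + 33}{21} = 3 + \left(-4 + 33\right) \frac{1}{21} = 3 + 29 \cdot \frac{1}{21} = 3 + \frac{29}{21} = \frac{92}{21} \approx 4.381$)
$26 \cdot 3 \left(90 + o\right) = 26 \cdot 3 \left(90 + \frac{92}{21}\right) = 78 \cdot \frac{1982}{21} = \frac{51532}{7}$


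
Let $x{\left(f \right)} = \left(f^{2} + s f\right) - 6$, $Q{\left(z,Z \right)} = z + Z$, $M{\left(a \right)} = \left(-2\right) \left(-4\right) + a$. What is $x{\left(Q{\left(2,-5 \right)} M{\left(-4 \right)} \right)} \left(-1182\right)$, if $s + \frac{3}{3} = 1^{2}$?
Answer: $-163116$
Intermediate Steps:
$M{\left(a \right)} = 8 + a$
$Q{\left(z,Z \right)} = Z + z$
$s = 0$ ($s = -1 + 1^{2} = -1 + 1 = 0$)
$x{\left(f \right)} = -6 + f^{2}$ ($x{\left(f \right)} = \left(f^{2} + 0 f\right) - 6 = \left(f^{2} + 0\right) - 6 = f^{2} - 6 = -6 + f^{2}$)
$x{\left(Q{\left(2,-5 \right)} M{\left(-4 \right)} \right)} \left(-1182\right) = \left(-6 + \left(\left(-5 + 2\right) \left(8 - 4\right)\right)^{2}\right) \left(-1182\right) = \left(-6 + \left(\left(-3\right) 4\right)^{2}\right) \left(-1182\right) = \left(-6 + \left(-12\right)^{2}\right) \left(-1182\right) = \left(-6 + 144\right) \left(-1182\right) = 138 \left(-1182\right) = -163116$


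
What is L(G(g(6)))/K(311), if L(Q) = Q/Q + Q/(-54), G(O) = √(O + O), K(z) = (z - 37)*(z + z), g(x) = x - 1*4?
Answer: 13/2300778 ≈ 5.6503e-6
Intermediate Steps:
g(x) = -4 + x (g(x) = x - 4 = -4 + x)
K(z) = 2*z*(-37 + z) (K(z) = (-37 + z)*(2*z) = 2*z*(-37 + z))
G(O) = √2*√O (G(O) = √(2*O) = √2*√O)
L(Q) = 1 - Q/54 (L(Q) = 1 + Q*(-1/54) = 1 - Q/54)
L(G(g(6)))/K(311) = (1 - √2*√(-4 + 6)/54)/((2*311*(-37 + 311))) = (1 - √2*√2/54)/((2*311*274)) = (1 - 1/54*2)/170428 = (1 - 1/27)*(1/170428) = (26/27)*(1/170428) = 13/2300778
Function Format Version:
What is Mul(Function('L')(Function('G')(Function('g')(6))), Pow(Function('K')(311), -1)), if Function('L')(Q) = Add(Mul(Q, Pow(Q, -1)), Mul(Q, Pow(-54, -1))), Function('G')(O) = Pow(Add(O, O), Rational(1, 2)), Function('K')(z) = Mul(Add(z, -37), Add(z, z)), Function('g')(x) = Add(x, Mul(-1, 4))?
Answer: Rational(13, 2300778) ≈ 5.6503e-6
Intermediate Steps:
Function('g')(x) = Add(-4, x) (Function('g')(x) = Add(x, -4) = Add(-4, x))
Function('K')(z) = Mul(2, z, Add(-37, z)) (Function('K')(z) = Mul(Add(-37, z), Mul(2, z)) = Mul(2, z, Add(-37, z)))
Function('G')(O) = Mul(Pow(2, Rational(1, 2)), Pow(O, Rational(1, 2))) (Function('G')(O) = Pow(Mul(2, O), Rational(1, 2)) = Mul(Pow(2, Rational(1, 2)), Pow(O, Rational(1, 2))))
Function('L')(Q) = Add(1, Mul(Rational(-1, 54), Q)) (Function('L')(Q) = Add(1, Mul(Q, Rational(-1, 54))) = Add(1, Mul(Rational(-1, 54), Q)))
Mul(Function('L')(Function('G')(Function('g')(6))), Pow(Function('K')(311), -1)) = Mul(Add(1, Mul(Rational(-1, 54), Mul(Pow(2, Rational(1, 2)), Pow(Add(-4, 6), Rational(1, 2))))), Pow(Mul(2, 311, Add(-37, 311)), -1)) = Mul(Add(1, Mul(Rational(-1, 54), Mul(Pow(2, Rational(1, 2)), Pow(2, Rational(1, 2))))), Pow(Mul(2, 311, 274), -1)) = Mul(Add(1, Mul(Rational(-1, 54), 2)), Pow(170428, -1)) = Mul(Add(1, Rational(-1, 27)), Rational(1, 170428)) = Mul(Rational(26, 27), Rational(1, 170428)) = Rational(13, 2300778)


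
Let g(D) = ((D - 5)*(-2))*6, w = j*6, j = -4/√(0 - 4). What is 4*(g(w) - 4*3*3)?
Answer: 96 - 576*I ≈ 96.0 - 576.0*I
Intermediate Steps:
j = 2*I (j = -4*(-I/2) = -(-2)*I = 2*I ≈ 2.0*I)
w = 12*I (w = (2*I)*6 = 12*I ≈ 12.0*I)
g(D) = 60 - 12*D (g(D) = ((-5 + D)*(-2))*6 = (10 - 2*D)*6 = 60 - 12*D)
4*(g(w) - 4*3*3) = 4*((60 - 144*I) - 4*3*3) = 4*((60 - 144*I) - 12*3) = 4*((60 - 144*I) - 36) = 4*(24 - 144*I) = 96 - 576*I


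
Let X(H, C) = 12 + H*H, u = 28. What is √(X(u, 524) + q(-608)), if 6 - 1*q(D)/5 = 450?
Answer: 4*I*√89 ≈ 37.736*I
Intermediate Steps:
q(D) = -2220 (q(D) = 30 - 5*450 = 30 - 2250 = -2220)
X(H, C) = 12 + H²
√(X(u, 524) + q(-608)) = √((12 + 28²) - 2220) = √((12 + 784) - 2220) = √(796 - 2220) = √(-1424) = 4*I*√89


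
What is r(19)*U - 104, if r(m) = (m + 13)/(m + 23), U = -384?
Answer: -2776/7 ≈ -396.57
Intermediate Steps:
r(m) = (13 + m)/(23 + m)
r(19)*U - 104 = ((13 + 19)/(23 + 19))*(-384) - 104 = (32/42)*(-384) - 104 = ((1/42)*32)*(-384) - 104 = (16/21)*(-384) - 104 = -2048/7 - 104 = -2776/7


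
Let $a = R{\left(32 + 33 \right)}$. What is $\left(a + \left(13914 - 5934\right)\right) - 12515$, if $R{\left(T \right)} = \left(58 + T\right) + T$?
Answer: $-4347$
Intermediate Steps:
$R{\left(T \right)} = 58 + 2 T$
$a = 188$ ($a = 58 + 2 \left(32 + 33\right) = 58 + 2 \cdot 65 = 58 + 130 = 188$)
$\left(a + \left(13914 - 5934\right)\right) - 12515 = \left(188 + \left(13914 - 5934\right)\right) - 12515 = \left(188 + 7980\right) - 12515 = 8168 - 12515 = -4347$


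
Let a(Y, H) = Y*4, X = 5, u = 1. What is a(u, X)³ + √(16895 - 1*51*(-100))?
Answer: 64 + √21995 ≈ 212.31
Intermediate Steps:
a(Y, H) = 4*Y
a(u, X)³ + √(16895 - 1*51*(-100)) = (4*1)³ + √(16895 - 1*51*(-100)) = 4³ + √(16895 - 51*(-100)) = 64 + √(16895 + 5100) = 64 + √21995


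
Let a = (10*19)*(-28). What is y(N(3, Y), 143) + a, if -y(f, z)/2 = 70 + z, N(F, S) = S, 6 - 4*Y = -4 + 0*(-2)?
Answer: -5746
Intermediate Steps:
Y = 5/2 (Y = 3/2 - (-4 + 0*(-2))/4 = 3/2 - (-4 + 0)/4 = 3/2 - ¼*(-4) = 3/2 + 1 = 5/2 ≈ 2.5000)
a = -5320 (a = 190*(-28) = -5320)
y(f, z) = -140 - 2*z (y(f, z) = -2*(70 + z) = -140 - 2*z)
y(N(3, Y), 143) + a = (-140 - 2*143) - 5320 = (-140 - 286) - 5320 = -426 - 5320 = -5746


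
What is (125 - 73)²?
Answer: 2704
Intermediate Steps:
(125 - 73)² = 52² = 2704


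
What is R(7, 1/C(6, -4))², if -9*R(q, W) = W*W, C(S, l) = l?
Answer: 1/20736 ≈ 4.8225e-5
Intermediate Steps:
R(q, W) = -W²/9 (R(q, W) = -W*W/9 = -W²/9)
R(7, 1/C(6, -4))² = (-(1/(-4))²/9)² = (-(-¼)²/9)² = (-⅑*1/16)² = (-1/144)² = 1/20736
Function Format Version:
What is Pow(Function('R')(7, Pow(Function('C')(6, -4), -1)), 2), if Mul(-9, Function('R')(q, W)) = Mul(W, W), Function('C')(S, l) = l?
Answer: Rational(1, 20736) ≈ 4.8225e-5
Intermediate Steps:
Function('R')(q, W) = Mul(Rational(-1, 9), Pow(W, 2)) (Function('R')(q, W) = Mul(Rational(-1, 9), Mul(W, W)) = Mul(Rational(-1, 9), Pow(W, 2)))
Pow(Function('R')(7, Pow(Function('C')(6, -4), -1)), 2) = Pow(Mul(Rational(-1, 9), Pow(Pow(-4, -1), 2)), 2) = Pow(Mul(Rational(-1, 9), Pow(Rational(-1, 4), 2)), 2) = Pow(Mul(Rational(-1, 9), Rational(1, 16)), 2) = Pow(Rational(-1, 144), 2) = Rational(1, 20736)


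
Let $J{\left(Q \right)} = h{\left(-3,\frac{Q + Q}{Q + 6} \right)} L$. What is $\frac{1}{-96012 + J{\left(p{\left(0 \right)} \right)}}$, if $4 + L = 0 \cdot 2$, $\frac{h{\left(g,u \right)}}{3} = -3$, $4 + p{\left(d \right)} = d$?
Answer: $- \frac{1}{95976} \approx -1.0419 \cdot 10^{-5}$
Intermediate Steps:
$p{\left(d \right)} = -4 + d$
$h{\left(g,u \right)} = -9$ ($h{\left(g,u \right)} = 3 \left(-3\right) = -9$)
$L = -4$ ($L = -4 + 0 \cdot 2 = -4 + 0 = -4$)
$J{\left(Q \right)} = 36$ ($J{\left(Q \right)} = \left(-9\right) \left(-4\right) = 36$)
$\frac{1}{-96012 + J{\left(p{\left(0 \right)} \right)}} = \frac{1}{-96012 + 36} = \frac{1}{-95976} = - \frac{1}{95976}$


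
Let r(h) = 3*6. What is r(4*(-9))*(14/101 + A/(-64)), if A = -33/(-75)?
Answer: 191601/80800 ≈ 2.3713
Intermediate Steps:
r(h) = 18
A = 11/25 (A = -33*(-1/75) = 11/25 ≈ 0.44000)
r(4*(-9))*(14/101 + A/(-64)) = 18*(14/101 + (11/25)/(-64)) = 18*(14*(1/101) + (11/25)*(-1/64)) = 18*(14/101 - 11/1600) = 18*(21289/161600) = 191601/80800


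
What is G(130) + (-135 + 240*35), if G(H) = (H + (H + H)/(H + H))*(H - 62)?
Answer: 17173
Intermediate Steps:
G(H) = (1 + H)*(-62 + H) (G(H) = (H + (2*H)/((2*H)))*(-62 + H) = (H + (2*H)*(1/(2*H)))*(-62 + H) = (H + 1)*(-62 + H) = (1 + H)*(-62 + H))
G(130) + (-135 + 240*35) = (-62 + 130**2 - 61*130) + (-135 + 240*35) = (-62 + 16900 - 7930) + (-135 + 8400) = 8908 + 8265 = 17173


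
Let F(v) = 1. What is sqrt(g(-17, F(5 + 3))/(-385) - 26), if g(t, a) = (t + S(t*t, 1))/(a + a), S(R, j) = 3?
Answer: I*sqrt(78595)/55 ≈ 5.0972*I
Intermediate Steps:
g(t, a) = (3 + t)/(2*a) (g(t, a) = (t + 3)/(a + a) = (3 + t)/((2*a)) = (3 + t)*(1/(2*a)) = (3 + t)/(2*a))
sqrt(g(-17, F(5 + 3))/(-385) - 26) = sqrt(((1/2)*(3 - 17)/1)/(-385) - 26) = sqrt(((1/2)*1*(-14))*(-1/385) - 26) = sqrt(-7*(-1/385) - 26) = sqrt(1/55 - 26) = sqrt(-1429/55) = I*sqrt(78595)/55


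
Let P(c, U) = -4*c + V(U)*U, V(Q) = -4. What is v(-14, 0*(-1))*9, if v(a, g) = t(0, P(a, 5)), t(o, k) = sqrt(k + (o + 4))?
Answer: 18*sqrt(10) ≈ 56.921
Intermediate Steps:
P(c, U) = -4*U - 4*c (P(c, U) = -4*c - 4*U = -4*U - 4*c)
t(o, k) = sqrt(4 + k + o) (t(o, k) = sqrt(k + (4 + o)) = sqrt(4 + k + o))
v(a, g) = sqrt(-16 - 4*a) (v(a, g) = sqrt(4 + (-4*5 - 4*a) + 0) = sqrt(4 + (-20 - 4*a) + 0) = sqrt(-16 - 4*a))
v(-14, 0*(-1))*9 = (2*sqrt(-4 - 1*(-14)))*9 = (2*sqrt(-4 + 14))*9 = (2*sqrt(10))*9 = 18*sqrt(10)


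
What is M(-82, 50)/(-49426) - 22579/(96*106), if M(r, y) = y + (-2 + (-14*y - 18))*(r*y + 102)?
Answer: -15204362507/251479488 ≈ -60.460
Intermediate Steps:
M(r, y) = y + (-20 - 14*y)*(102 + r*y) (M(r, y) = y + (-2 + (-18 - 14*y))*(102 + r*y) = y + (-20 - 14*y)*(102 + r*y))
M(-82, 50)/(-49426) - 22579/(96*106) = (-2040 - 1427*50 - 20*(-82)*50 - 14*(-82)*50**2)/(-49426) - 22579/(96*106) = (-2040 - 71350 + 82000 - 14*(-82)*2500)*(-1/49426) - 22579/10176 = (-2040 - 71350 + 82000 + 2870000)*(-1/49426) - 22579*1/10176 = 2878610*(-1/49426) - 22579/10176 = -1439305/24713 - 22579/10176 = -15204362507/251479488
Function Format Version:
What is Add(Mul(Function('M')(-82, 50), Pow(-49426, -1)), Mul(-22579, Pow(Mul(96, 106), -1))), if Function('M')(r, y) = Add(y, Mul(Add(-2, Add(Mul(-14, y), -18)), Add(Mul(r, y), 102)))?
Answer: Rational(-15204362507, 251479488) ≈ -60.460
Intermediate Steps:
Function('M')(r, y) = Add(y, Mul(Add(-20, Mul(-14, y)), Add(102, Mul(r, y)))) (Function('M')(r, y) = Add(y, Mul(Add(-2, Add(-18, Mul(-14, y))), Add(102, Mul(r, y)))) = Add(y, Mul(Add(-20, Mul(-14, y)), Add(102, Mul(r, y)))))
Add(Mul(Function('M')(-82, 50), Pow(-49426, -1)), Mul(-22579, Pow(Mul(96, 106), -1))) = Add(Mul(Add(-2040, Mul(-1427, 50), Mul(-20, -82, 50), Mul(-14, -82, Pow(50, 2))), Pow(-49426, -1)), Mul(-22579, Pow(Mul(96, 106), -1))) = Add(Mul(Add(-2040, -71350, 82000, Mul(-14, -82, 2500)), Rational(-1, 49426)), Mul(-22579, Pow(10176, -1))) = Add(Mul(Add(-2040, -71350, 82000, 2870000), Rational(-1, 49426)), Mul(-22579, Rational(1, 10176))) = Add(Mul(2878610, Rational(-1, 49426)), Rational(-22579, 10176)) = Add(Rational(-1439305, 24713), Rational(-22579, 10176)) = Rational(-15204362507, 251479488)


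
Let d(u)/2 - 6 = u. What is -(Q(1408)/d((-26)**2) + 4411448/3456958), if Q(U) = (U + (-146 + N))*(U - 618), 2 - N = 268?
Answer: -340761255974/589411339 ≈ -578.14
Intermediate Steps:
N = -266 (N = 2 - 1*268 = 2 - 268 = -266)
Q(U) = (-618 + U)*(-412 + U) (Q(U) = (U + (-146 - 266))*(U - 618) = (U - 412)*(-618 + U) = (-412 + U)*(-618 + U) = (-618 + U)*(-412 + U))
d(u) = 12 + 2*u
-(Q(1408)/d((-26)**2) + 4411448/3456958) = -((254616 + 1408**2 - 1030*1408)/(12 + 2*(-26)**2) + 4411448/3456958) = -((254616 + 1982464 - 1450240)/(12 + 2*676) + 4411448*(1/3456958)) = -(786840/(12 + 1352) + 2205724/1728479) = -(786840/1364 + 2205724/1728479) = -(786840*(1/1364) + 2205724/1728479) = -(196710/341 + 2205724/1728479) = -1*340761255974/589411339 = -340761255974/589411339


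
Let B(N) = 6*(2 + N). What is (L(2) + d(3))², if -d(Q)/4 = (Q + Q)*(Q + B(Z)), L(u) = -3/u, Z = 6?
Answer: 6007401/4 ≈ 1.5019e+6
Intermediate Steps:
B(N) = 12 + 6*N
d(Q) = -8*Q*(48 + Q) (d(Q) = -4*(Q + Q)*(Q + (12 + 6*6)) = -4*2*Q*(Q + (12 + 36)) = -4*2*Q*(Q + 48) = -4*2*Q*(48 + Q) = -8*Q*(48 + Q))
(L(2) + d(3))² = (-3/2 - 8*3*(48 + 3))² = (-3*½ - 8*3*51)² = (-3/2 - 1224)² = (-2451/2)² = 6007401/4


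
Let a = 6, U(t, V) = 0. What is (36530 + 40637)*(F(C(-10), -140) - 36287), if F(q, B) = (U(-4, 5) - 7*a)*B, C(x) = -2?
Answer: -2346416969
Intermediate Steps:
F(q, B) = -42*B (F(q, B) = (0 - 7*6)*B = (0 - 42)*B = -42*B)
(36530 + 40637)*(F(C(-10), -140) - 36287) = (36530 + 40637)*(-42*(-140) - 36287) = 77167*(5880 - 36287) = 77167*(-30407) = -2346416969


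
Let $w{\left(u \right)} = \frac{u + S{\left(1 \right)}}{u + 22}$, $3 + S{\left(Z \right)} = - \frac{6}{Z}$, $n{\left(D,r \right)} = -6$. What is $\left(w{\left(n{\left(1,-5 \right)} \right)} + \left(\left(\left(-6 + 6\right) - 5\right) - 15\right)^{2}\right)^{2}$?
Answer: $\frac{40768225}{256} \approx 1.5925 \cdot 10^{5}$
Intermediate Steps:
$S{\left(Z \right)} = -3 - \frac{6}{Z}$
$w{\left(u \right)} = \frac{-9 + u}{22 + u}$ ($w{\left(u \right)} = \frac{u - \left(3 + \frac{6}{1}\right)}{u + 22} = \frac{u - 9}{22 + u} = \frac{-9 + u}{22 + u}$)
$\left(w{\left(n{\left(1,-5 \right)} \right)} + \left(\left(\left(-6 + 6\right) - 5\right) - 15\right)^{2}\right)^{2} = \left(\frac{-9 - 6}{22 - 6} + \left(\left(\left(-6 + 6\right) - 5\right) - 15\right)^{2}\right)^{2} = \left(\frac{1}{16} \left(-15\right) + \left(\left(0 - 5\right) - 15\right)^{2}\right)^{2} = \left(\frac{1}{16} \left(-15\right) + \left(-5 - 15\right)^{2}\right)^{2} = \left(- \frac{15}{16} + \left(-20\right)^{2}\right)^{2} = \left(- \frac{15}{16} + 400\right)^{2} = \left(\frac{6385}{16}\right)^{2} = \frac{40768225}{256}$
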